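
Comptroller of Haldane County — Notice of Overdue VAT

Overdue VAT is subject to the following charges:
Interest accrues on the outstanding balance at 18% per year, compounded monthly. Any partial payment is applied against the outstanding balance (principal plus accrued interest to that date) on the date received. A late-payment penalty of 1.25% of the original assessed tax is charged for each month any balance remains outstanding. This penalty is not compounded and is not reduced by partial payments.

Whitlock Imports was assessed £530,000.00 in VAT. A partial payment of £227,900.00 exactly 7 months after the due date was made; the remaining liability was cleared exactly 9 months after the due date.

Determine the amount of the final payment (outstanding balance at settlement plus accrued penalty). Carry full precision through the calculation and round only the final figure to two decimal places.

Monthly rate = 18% ÷ 12 = 1.5%
Balance at month 7: £530,000.0000 × (1 + 0.015)^7 = £588,217.8038…
After £227,900.00 payment: £588,217.8038… − £227,900.00 = £360,317.8038…
Balance at month 9: £360,317.8038… × (1 + 0.015)^2 = £371,208.4095…
Penalty: 9 × 1.25% × £530,000.00 = £59,625.00
Final settlement = outstanding balance + penalty = £371,208.4095… + £59,625.00 = £430,833.41

£430,833.41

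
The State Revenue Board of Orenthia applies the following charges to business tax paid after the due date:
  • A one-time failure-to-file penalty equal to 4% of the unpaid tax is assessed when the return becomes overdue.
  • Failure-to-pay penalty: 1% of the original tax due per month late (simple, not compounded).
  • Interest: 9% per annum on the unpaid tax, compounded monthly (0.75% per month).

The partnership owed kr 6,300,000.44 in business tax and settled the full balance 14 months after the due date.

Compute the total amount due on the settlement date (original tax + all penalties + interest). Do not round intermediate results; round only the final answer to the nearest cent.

Failure-to-file penalty: 4% × kr 6,300,000.44 = kr 252,000.02…
Failure-to-pay penalty: 14 × 1% × kr 6,300,000.44 = kr 882,000.06…
Interest: kr 6,300,000.44 × ((1 + 0.0075)^14 − 1) = kr 6,300,000.44 × 0.1102755… = kr 694,735.8735…
Total = kr 6,300,000.44 + kr 1,134,000.0792 + kr 694,735.8735… = kr 8,128,736.39

kr 8,128,736.39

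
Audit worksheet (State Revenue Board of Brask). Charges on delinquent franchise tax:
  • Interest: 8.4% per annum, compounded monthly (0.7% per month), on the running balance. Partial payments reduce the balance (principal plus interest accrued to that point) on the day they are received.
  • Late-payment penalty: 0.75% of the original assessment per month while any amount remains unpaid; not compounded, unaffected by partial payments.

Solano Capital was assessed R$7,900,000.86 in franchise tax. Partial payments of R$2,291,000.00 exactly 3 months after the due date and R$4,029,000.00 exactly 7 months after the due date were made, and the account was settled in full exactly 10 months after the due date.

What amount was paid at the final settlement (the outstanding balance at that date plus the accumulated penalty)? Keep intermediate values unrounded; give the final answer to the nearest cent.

Balance at month 3: R$7,900,000.8600 × (1 + 0.007)^3 = R$8,067,064.8879…
After R$2,291,000.00 payment: R$8,067,064.8879… − R$2,291,000.00 = R$5,776,064.8879…
Balance at month 7: R$5,776,064.8879… × (1 + 0.007)^4 = R$5,939,500.8065…
After R$4,029,000.00 payment: R$5,939,500.8065… − R$4,029,000.00 = R$1,910,500.8065…
Balance at month 10: R$1,910,500.8065… × (1 + 0.007)^3 = R$1,950,902.8223…
Penalty: 10 × 0.75% × R$7,900,000.86 = R$592,500.06…
Final settlement = outstanding balance + penalty = R$1,950,902.8223… + R$592,500.06… = R$2,543,402.89

R$2,543,402.89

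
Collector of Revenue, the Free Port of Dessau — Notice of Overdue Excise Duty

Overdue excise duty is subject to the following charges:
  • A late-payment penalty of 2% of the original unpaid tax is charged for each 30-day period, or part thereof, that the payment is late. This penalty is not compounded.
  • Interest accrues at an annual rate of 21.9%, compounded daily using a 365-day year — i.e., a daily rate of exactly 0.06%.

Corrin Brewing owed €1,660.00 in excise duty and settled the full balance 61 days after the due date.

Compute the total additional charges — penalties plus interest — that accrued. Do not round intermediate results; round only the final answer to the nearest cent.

€161.46

Penalty periods: ⌈61/30⌉ = 3; penalty = 3 × 2% × €1,660.00 = €99.60
Interest: €1,660.00 × ((1 + 0.0006)^61 − 1) = €1,660.00 × 0.03726664… = €61.8626…
Penalties + interest = €99.6000 + €61.8626… = €161.46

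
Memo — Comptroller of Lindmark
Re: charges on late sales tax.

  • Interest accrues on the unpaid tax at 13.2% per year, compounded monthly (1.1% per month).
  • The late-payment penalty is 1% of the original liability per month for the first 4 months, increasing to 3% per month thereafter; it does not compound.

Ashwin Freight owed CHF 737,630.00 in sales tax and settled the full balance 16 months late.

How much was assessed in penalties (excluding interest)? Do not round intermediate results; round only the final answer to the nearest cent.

Penalty, months 1–4: 4 × 1% × CHF 737,630.00 = CHF 29,505.20
Penalty, months 5–16: 12 × 3% × CHF 737,630.00 = CHF 265,546.80
Total penalty = CHF 29,505.20 + CHF 265,546.80 = CHF 295,052.00

CHF 295,052.00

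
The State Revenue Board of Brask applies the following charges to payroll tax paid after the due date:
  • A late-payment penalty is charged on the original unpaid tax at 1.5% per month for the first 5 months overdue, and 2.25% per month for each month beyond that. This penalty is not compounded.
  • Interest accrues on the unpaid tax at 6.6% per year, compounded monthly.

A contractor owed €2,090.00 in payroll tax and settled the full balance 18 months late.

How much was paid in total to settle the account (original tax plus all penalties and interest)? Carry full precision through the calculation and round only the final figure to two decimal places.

€3,074.95

Penalty, months 1–5: 5 × 1.5% × €2,090.00 = €156.75
Penalty, months 6–18: 13 × 2.25% × €2,090.00 = €611.33…
Interest (6.6%/yr ÷ 12 = 0.55%/month): €2,090.00 × ((1 + 0.0055)^18 − 1) = €216.8727…
Total = €2,090.00 + €768.0750 + €216.8727… = €3,074.95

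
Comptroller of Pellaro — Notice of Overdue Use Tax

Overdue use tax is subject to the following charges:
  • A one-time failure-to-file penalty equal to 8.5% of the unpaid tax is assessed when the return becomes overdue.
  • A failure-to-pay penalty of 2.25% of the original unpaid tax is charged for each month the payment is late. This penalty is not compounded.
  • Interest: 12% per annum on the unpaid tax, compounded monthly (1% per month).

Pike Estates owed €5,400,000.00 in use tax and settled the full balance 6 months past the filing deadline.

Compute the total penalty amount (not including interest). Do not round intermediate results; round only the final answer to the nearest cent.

€1,188,000.00

Failure-to-file penalty: 8.5% × €5,400,000.00 = €459,000.00
Failure-to-pay penalty = 2.25% × €5,400,000.00 × 6 mo = €729,000.00
Total penalty = €459,000.00 + €729,000.00 = €1,188,000.00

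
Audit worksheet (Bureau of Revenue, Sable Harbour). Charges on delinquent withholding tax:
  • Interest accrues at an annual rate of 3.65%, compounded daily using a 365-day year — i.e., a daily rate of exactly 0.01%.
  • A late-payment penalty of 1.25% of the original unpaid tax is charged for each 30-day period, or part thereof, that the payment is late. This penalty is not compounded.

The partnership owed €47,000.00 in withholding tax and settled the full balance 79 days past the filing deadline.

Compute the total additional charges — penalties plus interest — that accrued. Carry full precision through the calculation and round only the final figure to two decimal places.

Penalty periods: ⌈79/30⌉ = 3; penalty = 3 × 1.25% × €47,000.00 = €1,762.50
Interest: €47,000.00 × ((1 + 0.0001)^79 − 1) = €47,000.00 × 0.00793089… = €372.7518…
Penalties + interest = €1,762.5000 + €372.7518… = €2,135.25

€2,135.25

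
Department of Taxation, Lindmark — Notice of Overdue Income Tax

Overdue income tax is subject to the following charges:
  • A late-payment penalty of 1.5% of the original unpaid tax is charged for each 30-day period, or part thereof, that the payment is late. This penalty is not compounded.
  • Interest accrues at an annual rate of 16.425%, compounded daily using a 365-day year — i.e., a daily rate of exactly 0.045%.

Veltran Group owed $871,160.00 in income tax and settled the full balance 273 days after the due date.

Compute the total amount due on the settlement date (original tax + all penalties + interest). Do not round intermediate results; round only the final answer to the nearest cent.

Penalty periods: ⌈273/30⌉ = 10; penalty = 10 × 1.5% × $871,160.00 = $130,674.00
Interest: $871,160.00 × ((1 + 0.00045)^273 − 1) = $871,160.00 × 0.13068356… = $113,846.2870…
Total = $871,160.00 + $130,674.0000 + $113,846.2870… = $1,115,680.29

$1,115,680.29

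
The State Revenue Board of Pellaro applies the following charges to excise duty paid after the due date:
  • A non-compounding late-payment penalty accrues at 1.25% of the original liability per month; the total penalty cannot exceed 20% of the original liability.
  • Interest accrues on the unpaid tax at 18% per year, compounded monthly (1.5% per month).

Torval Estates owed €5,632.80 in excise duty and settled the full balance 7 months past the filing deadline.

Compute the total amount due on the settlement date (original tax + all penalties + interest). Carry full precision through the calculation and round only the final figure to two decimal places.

€6,744.40

Penalty: 7 × 1.25% × €5,632.80 = €492.87 (below the 20% cap of €1,126.56)
Interest: €5,632.80 × ((1 + 0.015)^7 − 1) = €5,632.80 × 0.1098449… = €618.7344…
Total = €5,632.80 + €492.8700 + €618.7344… = €6,744.40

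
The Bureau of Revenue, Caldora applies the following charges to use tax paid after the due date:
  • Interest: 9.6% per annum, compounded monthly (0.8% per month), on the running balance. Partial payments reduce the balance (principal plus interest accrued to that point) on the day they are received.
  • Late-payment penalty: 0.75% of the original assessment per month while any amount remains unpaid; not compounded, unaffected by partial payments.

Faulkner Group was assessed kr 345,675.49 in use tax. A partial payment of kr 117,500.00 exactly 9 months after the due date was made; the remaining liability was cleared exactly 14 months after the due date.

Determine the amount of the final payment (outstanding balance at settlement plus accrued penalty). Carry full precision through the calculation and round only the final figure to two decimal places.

kr 300,490.34

Balance at month 9: kr 345,675.4900 × (1 + 0.008)^9 = kr 371,375.6083…
After kr 117,500.00 payment: kr 371,375.6083… − kr 117,500.00 = kr 253,875.6083…
Balance at month 14: kr 253,875.6083… × (1 + 0.008)^5 = kr 264,194.4180…
Penalty: 14 × 0.75% × kr 345,675.49 = kr 36,295.93…
Final settlement = outstanding balance + penalty = kr 264,194.4180… + kr 36,295.93… = kr 300,490.34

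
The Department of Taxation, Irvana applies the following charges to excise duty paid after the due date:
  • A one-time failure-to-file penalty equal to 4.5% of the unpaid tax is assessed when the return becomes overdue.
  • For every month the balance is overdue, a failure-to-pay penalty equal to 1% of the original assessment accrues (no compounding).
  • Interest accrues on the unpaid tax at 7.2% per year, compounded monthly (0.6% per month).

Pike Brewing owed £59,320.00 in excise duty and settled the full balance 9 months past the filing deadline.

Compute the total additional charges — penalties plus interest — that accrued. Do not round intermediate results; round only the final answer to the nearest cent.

£11,289.44

Failure-to-file penalty: 4.5% × £59,320.00 = £2,669.40
Failure-to-pay penalty: 9 × 1% × £59,320.00 = £5,338.80
Interest: £59,320.00 × ((1 + 0.006)^9 − 1) = £59,320.00 × 0.0553143… = £3,281.2448…
Penalties + interest = £8,008.2000 + £3,281.2448… = £11,289.44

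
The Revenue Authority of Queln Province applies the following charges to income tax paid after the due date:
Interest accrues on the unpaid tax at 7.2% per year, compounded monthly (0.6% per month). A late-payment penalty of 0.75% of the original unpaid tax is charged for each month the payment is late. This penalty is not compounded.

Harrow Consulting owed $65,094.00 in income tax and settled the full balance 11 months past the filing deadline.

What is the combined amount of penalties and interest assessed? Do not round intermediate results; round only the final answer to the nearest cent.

$9,797.69

Late-payment penalty = 0.75% × $65,094.00 × 11 mo = $5,370.26…
Interest: $65,094.00 × ((1 + 0.006)^11 − 1) = $65,094.00 × 0.0680161… = $4,427.4381…
Penalties + interest = $5,370.2550 + $4,427.4381… = $9,797.69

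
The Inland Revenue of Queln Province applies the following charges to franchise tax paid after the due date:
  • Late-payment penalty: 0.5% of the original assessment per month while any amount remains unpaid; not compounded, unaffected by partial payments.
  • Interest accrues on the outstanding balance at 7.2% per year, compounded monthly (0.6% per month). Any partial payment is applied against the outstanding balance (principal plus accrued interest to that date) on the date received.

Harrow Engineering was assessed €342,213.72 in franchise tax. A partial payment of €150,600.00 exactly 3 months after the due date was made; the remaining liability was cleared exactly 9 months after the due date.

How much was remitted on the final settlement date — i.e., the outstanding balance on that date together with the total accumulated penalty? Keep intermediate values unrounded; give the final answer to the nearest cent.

€220,439.08

Balance at month 3: €342,213.7200 × (1 + 0.006)^3 = €348,410.6000…
After €150,600.00 payment: €348,410.6000… − €150,600.00 = €197,810.6000…
Balance at month 9: €197,810.6000… × (1 + 0.006)^6 = €205,039.4577…
Penalty: 9 × 0.5% × €342,213.72 = €15,399.62…
Final settlement = outstanding balance + penalty = €205,039.4577… + €15,399.62… = €220,439.08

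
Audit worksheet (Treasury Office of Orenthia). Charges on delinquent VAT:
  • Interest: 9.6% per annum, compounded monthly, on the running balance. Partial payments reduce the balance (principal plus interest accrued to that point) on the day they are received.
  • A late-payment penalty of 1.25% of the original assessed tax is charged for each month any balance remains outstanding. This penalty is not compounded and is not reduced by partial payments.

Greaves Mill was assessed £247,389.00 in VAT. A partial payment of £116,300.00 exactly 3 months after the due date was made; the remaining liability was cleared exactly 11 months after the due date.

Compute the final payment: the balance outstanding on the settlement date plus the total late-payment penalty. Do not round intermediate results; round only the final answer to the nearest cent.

£180,112.29

Monthly rate = 9.6% ÷ 12 = 0.8%
Balance at month 3: £247,389.0000 × (1 + 0.008)^3 = £253,373.9614…
After £116,300.00 payment: £253,373.9614… − £116,300.00 = £137,073.9614…
Balance at month 11: £137,073.9614… × (1 + 0.008)^8 = £146,096.3012…
Penalty: 11 × 1.25% × £247,389.00 = £34,015.99…
Final settlement = outstanding balance + penalty = £146,096.3012… + £34,015.99… = £180,112.29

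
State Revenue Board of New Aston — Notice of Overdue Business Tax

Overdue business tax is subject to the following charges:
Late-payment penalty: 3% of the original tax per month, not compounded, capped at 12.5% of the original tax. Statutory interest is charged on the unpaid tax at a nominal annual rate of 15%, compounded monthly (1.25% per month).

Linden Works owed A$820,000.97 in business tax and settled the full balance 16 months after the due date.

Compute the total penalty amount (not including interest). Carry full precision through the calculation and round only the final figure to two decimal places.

A$102,500.12

Penalty (uncapped): 16 × 3% × A$820,000.97 = A$393,600.47…; cap = 12.5% × A$820,000.97 = A$102,500.12… → penalty = A$102,500.12…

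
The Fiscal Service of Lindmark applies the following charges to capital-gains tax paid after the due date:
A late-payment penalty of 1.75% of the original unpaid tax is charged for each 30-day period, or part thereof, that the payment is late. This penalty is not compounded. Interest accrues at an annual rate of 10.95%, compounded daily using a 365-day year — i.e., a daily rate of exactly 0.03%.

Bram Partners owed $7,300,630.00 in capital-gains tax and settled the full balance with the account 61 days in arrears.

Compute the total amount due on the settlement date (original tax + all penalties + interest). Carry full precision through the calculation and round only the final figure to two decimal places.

Penalty periods: ⌈61/30⌉ = 3; penalty = 3 × 1.75% × $7,300,630.00 = $383,283.08…
Interest: $7,300,630.00 × ((1 + 0.0003)^61 − 1) = $7,300,630.00 × 0.01846568… = $134,811.0680…
Total = $7,300,630.00 + $383,283.0750 + $134,811.0680… = $7,818,724.14

$7,818,724.14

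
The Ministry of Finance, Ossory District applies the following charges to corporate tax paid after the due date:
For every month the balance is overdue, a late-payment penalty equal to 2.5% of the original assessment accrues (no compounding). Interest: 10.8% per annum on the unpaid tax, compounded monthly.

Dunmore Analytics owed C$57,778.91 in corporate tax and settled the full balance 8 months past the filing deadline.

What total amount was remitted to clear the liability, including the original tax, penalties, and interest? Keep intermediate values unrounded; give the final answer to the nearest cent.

Late-payment penalty: 8 × 2.5% × C$57,778.91 = C$11,555.78…
Interest (10.8%/yr ÷ 12 = 0.9%/month): C$57,778.91 × ((1 + 0.009)^8 − 1) = C$4,293.5096…
Total = C$57,778.91 + C$11,555.7820 + C$4,293.5096… = C$73,628.20

C$73,628.20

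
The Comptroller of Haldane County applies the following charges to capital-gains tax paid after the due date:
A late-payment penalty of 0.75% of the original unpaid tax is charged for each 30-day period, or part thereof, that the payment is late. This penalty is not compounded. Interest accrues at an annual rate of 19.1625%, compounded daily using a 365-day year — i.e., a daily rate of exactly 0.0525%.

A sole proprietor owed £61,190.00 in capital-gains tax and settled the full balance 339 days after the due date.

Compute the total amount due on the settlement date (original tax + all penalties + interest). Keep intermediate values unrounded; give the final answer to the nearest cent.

Penalty periods: ⌈339/30⌉ = 12; penalty = 12 × 0.75% × £61,190.00 = £5,507.10
Interest: £61,190.00 × ((1 + 0.000525)^339 − 1) = £61,190.00 × 0.19473965… = £11,916.1194…
Total = £61,190.00 + £5,507.1000 + £11,916.1194… = £78,613.22

£78,613.22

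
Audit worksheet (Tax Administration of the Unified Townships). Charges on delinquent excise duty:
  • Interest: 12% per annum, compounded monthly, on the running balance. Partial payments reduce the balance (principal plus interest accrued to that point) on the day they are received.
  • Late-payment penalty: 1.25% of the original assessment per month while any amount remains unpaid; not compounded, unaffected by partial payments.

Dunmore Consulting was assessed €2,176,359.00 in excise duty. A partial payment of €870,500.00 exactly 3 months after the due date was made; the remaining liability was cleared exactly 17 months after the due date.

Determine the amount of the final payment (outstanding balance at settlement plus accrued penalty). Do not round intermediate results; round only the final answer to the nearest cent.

€2,039,330.59

Monthly rate = 12% ÷ 12 = 1%
Balance at month 3: €2,176,359.0000 × (1 + 0.01)^3 = €2,242,304.8541…
After €870,500.00 payment: €2,242,304.8541… − €870,500.00 = €1,371,804.8541…
Balance at month 17: €1,371,804.8541… × (1 + 0.01)^14 = €1,576,854.3053…
Penalty: 17 × 1.25% × €2,176,359.00 = €462,476.29…
Final settlement = outstanding balance + penalty = €1,576,854.3053… + €462,476.29… = €2,039,330.59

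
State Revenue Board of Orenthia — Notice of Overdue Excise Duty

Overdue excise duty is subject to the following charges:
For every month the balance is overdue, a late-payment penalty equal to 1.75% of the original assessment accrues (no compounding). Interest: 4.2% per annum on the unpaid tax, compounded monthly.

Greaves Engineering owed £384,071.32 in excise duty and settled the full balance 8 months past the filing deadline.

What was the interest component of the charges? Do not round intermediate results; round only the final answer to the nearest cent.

£10,886.66

Interest (4.2%/yr ÷ 12 = 0.35%/month): £384,071.32 × ((1 + 0.0035)^8 − 1) = £10,886.6596…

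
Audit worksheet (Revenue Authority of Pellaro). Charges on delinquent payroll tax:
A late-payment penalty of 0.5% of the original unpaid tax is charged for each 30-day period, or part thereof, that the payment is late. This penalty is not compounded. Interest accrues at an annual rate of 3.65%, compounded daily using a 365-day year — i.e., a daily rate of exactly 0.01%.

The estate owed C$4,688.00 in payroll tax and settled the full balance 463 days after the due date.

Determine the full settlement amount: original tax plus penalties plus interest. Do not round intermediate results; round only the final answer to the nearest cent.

C$5,285.19

Penalty periods: ⌈463/30⌉ = 16; penalty = 16 × 0.5% × C$4,688.00 = C$375.04
Interest: C$4,688.00 × ((1 + 0.0001)^463 − 1) = C$4,688.00 × 0.04738616… = C$222.1463…
Total = C$4,688.00 + C$375.0400 + C$222.1463… = C$5,285.19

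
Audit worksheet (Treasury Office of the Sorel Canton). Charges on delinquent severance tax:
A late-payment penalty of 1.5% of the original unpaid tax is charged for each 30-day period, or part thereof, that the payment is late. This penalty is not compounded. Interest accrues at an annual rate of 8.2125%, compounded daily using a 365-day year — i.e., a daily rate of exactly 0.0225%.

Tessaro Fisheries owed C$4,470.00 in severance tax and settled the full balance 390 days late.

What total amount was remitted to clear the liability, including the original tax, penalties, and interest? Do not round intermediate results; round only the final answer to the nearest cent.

C$5,751.57

Penalty periods: ⌈390/30⌉ = 13; penalty = 13 × 1.5% × C$4,470.00 = C$871.65
Interest: C$4,470.00 × ((1 + 0.000225)^390 − 1) = C$4,470.00 × 0.09170438… = C$409.9186…
Total = C$4,470.00 + C$871.6500 + C$409.9186… = C$5,751.57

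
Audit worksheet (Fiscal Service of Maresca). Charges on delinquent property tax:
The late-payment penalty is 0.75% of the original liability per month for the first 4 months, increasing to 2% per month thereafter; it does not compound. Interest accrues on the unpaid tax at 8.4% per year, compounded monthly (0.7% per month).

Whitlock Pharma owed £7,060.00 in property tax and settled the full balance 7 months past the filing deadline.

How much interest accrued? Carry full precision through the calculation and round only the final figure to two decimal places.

Interest: £7,060.00 × ((1 + 0.007)^7 − 1) = £7,060.00 × 0.0500411… = £353.2901…

£353.29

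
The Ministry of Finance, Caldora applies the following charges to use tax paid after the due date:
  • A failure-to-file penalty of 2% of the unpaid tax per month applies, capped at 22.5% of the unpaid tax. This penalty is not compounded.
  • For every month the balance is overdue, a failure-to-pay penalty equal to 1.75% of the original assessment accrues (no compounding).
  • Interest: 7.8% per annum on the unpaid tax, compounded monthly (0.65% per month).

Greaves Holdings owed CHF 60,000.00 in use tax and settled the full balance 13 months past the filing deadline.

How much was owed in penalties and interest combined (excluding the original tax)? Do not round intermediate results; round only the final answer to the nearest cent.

Failure-to-file: 13 × 2% × CHF 60,000.00 = CHF 15,600.00, capped at 22.5% × CHF 60,000.00 = CHF 13,500.00
Failure-to-pay penalty: 13 × 1.75% × CHF 60,000.00 = CHF 13,650.00
Interest: CHF 60,000.00 × ((1 + 0.0065)^13 − 1) = CHF 60,000.00 × 0.0878753… = CHF 5,272.5200…
Penalties + interest = CHF 27,150.0000 + CHF 5,272.5200… = CHF 32,422.52

CHF 32,422.52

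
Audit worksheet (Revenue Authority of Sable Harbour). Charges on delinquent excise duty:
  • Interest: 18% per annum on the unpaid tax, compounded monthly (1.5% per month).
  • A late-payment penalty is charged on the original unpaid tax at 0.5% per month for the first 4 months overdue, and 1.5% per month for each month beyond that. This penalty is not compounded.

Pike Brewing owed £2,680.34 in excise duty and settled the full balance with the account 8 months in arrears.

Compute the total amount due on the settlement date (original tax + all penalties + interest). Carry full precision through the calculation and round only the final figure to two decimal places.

Penalty, months 1–4: 4 × 0.5% × £2,680.34 = £53.61…
Penalty, months 5–8: 4 × 1.5% × £2,680.34 = £160.82…
Interest: £2,680.34 × ((1 + 0.015)^8 − 1) = £2,680.34 × 0.1264926… = £339.0431…
Total = £2,680.34 + £214.4272 + £339.0431… = £3,233.81

£3,233.81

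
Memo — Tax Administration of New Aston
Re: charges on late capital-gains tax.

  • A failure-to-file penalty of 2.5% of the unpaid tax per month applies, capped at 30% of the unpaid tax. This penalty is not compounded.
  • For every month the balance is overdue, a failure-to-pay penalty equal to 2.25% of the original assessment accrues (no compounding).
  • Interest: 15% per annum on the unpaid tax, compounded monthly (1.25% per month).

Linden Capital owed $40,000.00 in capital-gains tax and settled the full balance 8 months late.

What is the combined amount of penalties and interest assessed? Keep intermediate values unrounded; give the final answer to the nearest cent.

Failure-to-file: 8 × 2.5% × $40,000.00 = $8,000.00 (under the 30% cap)
Failure-to-pay penalty: 8 × 2.25% × $40,000.00 = $7,200.00
Interest: $40,000.00 × ((1 + 0.0125)^8 − 1) = $40,000.00 × 0.1044861… = $4,179.4440…
Penalties + interest = $15,200.0000 + $4,179.4440… = $19,379.44

$19,379.44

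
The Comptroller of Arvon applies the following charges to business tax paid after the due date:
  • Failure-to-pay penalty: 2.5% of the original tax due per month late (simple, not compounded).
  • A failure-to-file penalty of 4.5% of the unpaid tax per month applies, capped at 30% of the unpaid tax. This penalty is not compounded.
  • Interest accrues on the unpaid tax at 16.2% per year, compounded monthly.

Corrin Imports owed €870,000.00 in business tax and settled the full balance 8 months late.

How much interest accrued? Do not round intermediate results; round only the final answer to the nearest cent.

Interest (16.2%/yr ÷ 12 = 1.35%/month): €870,000.00 × ((1 + 0.0135)^8 − 1) = €98,521.5243…

€98,521.52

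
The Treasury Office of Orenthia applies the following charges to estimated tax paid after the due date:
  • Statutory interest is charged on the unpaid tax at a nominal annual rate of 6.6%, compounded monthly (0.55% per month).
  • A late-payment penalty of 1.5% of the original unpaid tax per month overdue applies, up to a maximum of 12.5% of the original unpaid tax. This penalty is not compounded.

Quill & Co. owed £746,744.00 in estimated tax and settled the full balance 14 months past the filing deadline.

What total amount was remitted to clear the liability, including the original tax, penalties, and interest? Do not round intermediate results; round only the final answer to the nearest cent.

£899,687.80

Penalty (uncapped): 14 × 1.5% × £746,744.00 = £156,816.24; cap = 12.5% × £746,744.00 = £93,343.00 → penalty = £93,343.00
Interest: £746,744.00 × ((1 + 0.0055)^14 − 1) = £746,744.00 × 0.0798142… = £59,600.8023…
Total = £746,744.00 + £93,343.0000 + £59,600.8023… = £899,687.80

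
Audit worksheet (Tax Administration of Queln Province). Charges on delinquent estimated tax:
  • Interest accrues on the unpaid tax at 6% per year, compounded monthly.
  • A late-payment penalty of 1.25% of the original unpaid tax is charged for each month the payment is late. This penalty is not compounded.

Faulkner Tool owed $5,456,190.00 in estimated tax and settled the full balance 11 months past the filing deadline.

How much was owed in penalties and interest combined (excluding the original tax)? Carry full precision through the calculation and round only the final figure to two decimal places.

Late-payment penalty = 1.25% × $5,456,190.00 × 11 mo = $750,226.13…
Interest (6%/yr ÷ 12 = 0.5%/month): $5,456,190.00 × ((1 + 0.005)^11 − 1) = $307,706.3784…
Penalties + interest = $750,226.1250 + $307,706.3784… = $1,057,932.50

$1,057,932.50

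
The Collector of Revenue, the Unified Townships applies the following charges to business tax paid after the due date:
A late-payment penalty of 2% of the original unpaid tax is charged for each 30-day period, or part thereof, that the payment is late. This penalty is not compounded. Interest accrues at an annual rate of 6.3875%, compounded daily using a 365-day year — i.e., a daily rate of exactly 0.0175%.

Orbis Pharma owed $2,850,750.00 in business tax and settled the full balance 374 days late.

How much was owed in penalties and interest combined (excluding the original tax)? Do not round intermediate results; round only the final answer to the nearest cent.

Penalty periods: ⌈374/30⌉ = 13; penalty = 13 × 2% × $2,850,750.00 = $741,195.00
Interest: $2,850,750.00 × ((1 + 0.000175)^374 − 1) = $2,850,750.00 × 0.06763324… = $192,805.4604…
Penalties + interest = $741,195.0000 + $192,805.4604… = $934,000.46

$934,000.46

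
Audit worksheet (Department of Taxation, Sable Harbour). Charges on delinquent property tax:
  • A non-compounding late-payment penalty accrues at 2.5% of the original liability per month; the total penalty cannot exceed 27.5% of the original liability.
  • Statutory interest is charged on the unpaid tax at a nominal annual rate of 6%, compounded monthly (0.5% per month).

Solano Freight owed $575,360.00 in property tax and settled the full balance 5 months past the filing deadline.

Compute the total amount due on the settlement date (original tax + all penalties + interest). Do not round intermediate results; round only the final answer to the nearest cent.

$661,808.56

Penalty: 5 × 2.5% × $575,360.00 = $71,920.00 (below the 27.5% cap of $158,224.00)
Interest: $575,360.00 × ((1 + 0.005)^5 − 1) = $575,360.00 × 0.0252513… = $14,528.5610…
Total = $575,360.00 + $71,920.0000 + $14,528.5610… = $661,808.56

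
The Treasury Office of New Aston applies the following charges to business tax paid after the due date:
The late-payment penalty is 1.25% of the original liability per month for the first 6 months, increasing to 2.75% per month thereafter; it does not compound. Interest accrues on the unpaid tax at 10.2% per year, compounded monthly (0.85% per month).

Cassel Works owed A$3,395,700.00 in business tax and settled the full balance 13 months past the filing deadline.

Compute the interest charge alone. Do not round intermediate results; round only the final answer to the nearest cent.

A$394,970.61

Interest: A$3,395,700.00 × ((1 + 0.0085)^13 − 1) = A$3,395,700.00 × 0.1163149… = A$394,970.6073…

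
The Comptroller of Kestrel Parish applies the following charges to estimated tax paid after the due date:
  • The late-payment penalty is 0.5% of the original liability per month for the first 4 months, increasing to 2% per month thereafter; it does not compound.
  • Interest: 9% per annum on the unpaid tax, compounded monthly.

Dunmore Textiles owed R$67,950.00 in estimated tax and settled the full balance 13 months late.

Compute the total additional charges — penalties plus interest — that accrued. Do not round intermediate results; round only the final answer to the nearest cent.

R$20,521.61

Penalty, months 1–4: 4 × 0.5% × R$67,950.00 = R$1,359.00
Penalty, months 5–13: 9 × 2% × R$67,950.00 = R$12,231.00
Interest (9%/yr ÷ 12 = 0.75%/month): R$67,950.00 × ((1 + 0.0075)^13 − 1) = R$6,931.6100…
Penalties + interest = R$13,590.0000 + R$6,931.6100… = R$20,521.61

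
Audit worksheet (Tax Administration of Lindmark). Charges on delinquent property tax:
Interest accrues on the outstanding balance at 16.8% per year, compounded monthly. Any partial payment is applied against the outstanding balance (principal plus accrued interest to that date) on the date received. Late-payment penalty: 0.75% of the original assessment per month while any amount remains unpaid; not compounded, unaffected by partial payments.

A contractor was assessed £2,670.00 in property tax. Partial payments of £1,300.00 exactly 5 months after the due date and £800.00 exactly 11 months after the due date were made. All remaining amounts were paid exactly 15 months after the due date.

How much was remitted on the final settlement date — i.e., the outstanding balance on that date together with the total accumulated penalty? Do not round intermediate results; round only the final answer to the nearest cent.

£1,249.85

Monthly rate = 16.8% ÷ 12 = 1.4%
Balance at month 5: £2,670.0000 × (1 + 0.014)^5 = £2,862.2070…
After £1,300.00 payment: £2,862.2070… − £1,300.00 = £1,562.2070…
Balance at month 11: £1,562.2070… × (1 + 0.014)^6 = £1,698.1119…
After £800.00 payment: £1,698.1119… − £800.00 = £898.1119…
Balance at month 15: £898.1119… × (1 + 0.014)^4 = £949.4722…
Penalty: 15 × 0.75% × £2,670.00 = £300.38…
Final settlement = outstanding balance + penalty = £949.4722… + £300.38… = £1,249.85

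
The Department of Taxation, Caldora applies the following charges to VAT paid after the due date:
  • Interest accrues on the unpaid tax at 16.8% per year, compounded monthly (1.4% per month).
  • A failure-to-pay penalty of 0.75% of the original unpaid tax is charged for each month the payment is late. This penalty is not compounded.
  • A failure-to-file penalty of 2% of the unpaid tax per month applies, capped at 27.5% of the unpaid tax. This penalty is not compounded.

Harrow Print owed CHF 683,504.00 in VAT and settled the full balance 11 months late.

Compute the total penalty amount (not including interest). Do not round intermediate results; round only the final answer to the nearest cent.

Failure-to-file: 11 × 2% × CHF 683,504.00 = CHF 150,370.88 (under the 27.5% cap)
Failure-to-pay penalty = 0.75% × CHF 683,504.00 × 11 mo = CHF 56,389.08
Total penalty = CHF 150,370.88 + CHF 56,389.08 = CHF 206,759.96

CHF 206,759.96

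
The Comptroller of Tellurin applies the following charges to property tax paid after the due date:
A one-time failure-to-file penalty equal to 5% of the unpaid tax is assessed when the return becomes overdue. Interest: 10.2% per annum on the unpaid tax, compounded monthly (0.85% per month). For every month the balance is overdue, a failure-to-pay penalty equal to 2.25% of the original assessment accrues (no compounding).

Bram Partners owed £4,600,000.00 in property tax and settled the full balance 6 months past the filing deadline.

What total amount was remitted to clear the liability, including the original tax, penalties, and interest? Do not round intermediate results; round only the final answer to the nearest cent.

£5,690,642.11

Failure-to-file penalty: 5% × £4,600,000.00 = £230,000.00
Failure-to-pay penalty = 2.25% × £4,600,000.00 × 6 mo = £621,000.00
Interest: £4,600,000.00 × ((1 + 0.0085)^6 − 1) = £4,600,000.00 × 0.0520961… = £239,642.1109…
Total = £4,600,000.00 + £851,000.0000 + £239,642.1109… = £5,690,642.11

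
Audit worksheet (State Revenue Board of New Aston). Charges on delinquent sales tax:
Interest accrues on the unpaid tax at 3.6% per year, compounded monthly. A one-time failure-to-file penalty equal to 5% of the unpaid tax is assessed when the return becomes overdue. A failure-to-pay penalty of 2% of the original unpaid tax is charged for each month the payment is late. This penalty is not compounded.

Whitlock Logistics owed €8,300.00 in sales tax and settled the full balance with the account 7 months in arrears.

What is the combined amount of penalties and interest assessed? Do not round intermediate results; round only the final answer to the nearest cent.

€1,752.88

Failure-to-file penalty: 5% × €8,300.00 = €415.00
Failure-to-pay penalty: 7 × 2% × €8,300.00 = €1,162.00
Interest (3.6%/yr ÷ 12 = 0.3%/month): €8,300.00 × ((1 + 0.003)^7 − 1) = €175.8766…
Penalties + interest = €1,577.0000 + €175.8766… = €1,752.88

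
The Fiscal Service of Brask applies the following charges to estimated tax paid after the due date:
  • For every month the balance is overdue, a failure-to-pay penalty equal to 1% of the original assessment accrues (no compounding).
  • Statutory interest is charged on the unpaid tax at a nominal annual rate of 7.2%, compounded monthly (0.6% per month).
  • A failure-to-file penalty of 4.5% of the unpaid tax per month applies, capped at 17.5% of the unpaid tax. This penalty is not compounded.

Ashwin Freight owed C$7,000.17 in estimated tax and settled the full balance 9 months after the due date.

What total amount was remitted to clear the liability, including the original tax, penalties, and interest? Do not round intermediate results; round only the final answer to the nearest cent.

C$9,242.42

Failure-to-file: 9 × 4.5% × C$7,000.17 = C$2,835.07…, capped at 17.5% × C$7,000.17 = C$1,225.03…
Failure-to-pay penalty = 1% × C$7,000.17 × 9 mo = C$630.02…
Interest: C$7,000.17 × ((1 + 0.006)^9 − 1) = C$7,000.17 × 0.0553143… = C$387.2096…
Total = C$7,000.17 + C$1,855.0451… + C$387.2096… = C$9,242.42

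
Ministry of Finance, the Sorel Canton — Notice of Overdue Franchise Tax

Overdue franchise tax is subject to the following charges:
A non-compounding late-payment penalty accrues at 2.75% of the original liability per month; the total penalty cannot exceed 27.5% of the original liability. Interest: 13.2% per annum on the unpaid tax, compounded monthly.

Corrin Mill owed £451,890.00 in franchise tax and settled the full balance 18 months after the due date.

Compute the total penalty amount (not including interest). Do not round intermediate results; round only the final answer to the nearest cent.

Penalty (uncapped): 18 × 2.75% × £451,890.00 = £223,685.55; cap = 27.5% × £451,890.00 = £124,269.75 → penalty = £124,269.75

£124,269.75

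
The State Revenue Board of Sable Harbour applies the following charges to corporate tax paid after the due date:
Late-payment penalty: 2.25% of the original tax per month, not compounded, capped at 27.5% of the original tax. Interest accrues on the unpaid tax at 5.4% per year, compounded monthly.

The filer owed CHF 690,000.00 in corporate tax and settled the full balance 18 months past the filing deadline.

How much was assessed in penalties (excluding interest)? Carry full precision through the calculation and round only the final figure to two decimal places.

CHF 189,750.00

Penalty (uncapped): 18 × 2.25% × CHF 690,000.00 = CHF 279,450.00; cap = 27.5% × CHF 690,000.00 = CHF 189,750.00 → penalty = CHF 189,750.00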